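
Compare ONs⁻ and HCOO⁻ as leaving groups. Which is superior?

ONs⁻ is the better leaving group.
pKₐ(p-O₂NC₆H₄SO₃H) ≈ -3.5 versus pKₐ(HCOOH) ≈ 3.8: ONs⁻ is the much weaker base.
P-nitro group further stabilises the sulfonate.

ONs⁻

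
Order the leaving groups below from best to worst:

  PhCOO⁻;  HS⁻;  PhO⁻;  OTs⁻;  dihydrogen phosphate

OTs⁻ > dihydrogen phosphate > PhCOO⁻ > HS⁻ > PhO⁻

The more stable X⁻ (or X) is on its own — i.e. the weaker a base it is — the better a leaving group it makes.
OTs⁻: pKₐ(p-CH₃C₆H₄SO₃H (TsOH)) ≈ -2.8
dihydrogen phosphate: pKₐ(H₃PO₄) ≈ 2.1
PhCOO⁻: pKₐ(C₆H₅COOH) ≈ 4.2
HS⁻: pKₐ(H₂S) ≈ 7
PhO⁻: pKₐ(C₆H₅OH (phenol)) ≈ 10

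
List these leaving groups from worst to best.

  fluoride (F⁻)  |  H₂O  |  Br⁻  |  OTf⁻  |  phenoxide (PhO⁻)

Leaving-group ability tracks the stability of the departed species; conjugate-acid pKₐ is the usual yardstick (lower pKₐ → better LG).
OTf⁻: pKₐ(CF₃SO₃H (triflic acid)) ≈ -14
Br⁻: pKₐ(HBr) ≈ -9
H₂O: pKₐ(H₃O⁺) ≈ -1.7
fluoride (F⁻): pKₐ(HF) ≈ 3.2
phenoxide (PhO⁻): pKₐ(C₆H₅OH (phenol)) ≈ 10
Listed from poorest to best leaving group as asked.

phenoxide (PhO⁻) < fluoride (F⁻) < H₂O < Br⁻ < OTf⁻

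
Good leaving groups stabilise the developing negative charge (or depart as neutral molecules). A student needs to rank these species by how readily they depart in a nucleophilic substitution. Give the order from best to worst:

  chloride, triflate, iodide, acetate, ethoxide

triflate > iodide > chloride > acetate > ethoxide

Rank by basicity of the departing species: weakest base leaves most easily.
triflate: pKₐ(CF₃SO₃H (triflic acid)) ≈ -14
iodide: pKₐ(HI) ≈ -10 — large, highly polarisable; very weak base
chloride: pKₐ(HCl) ≈ -7
acetate: pKₐ(CH₃COOH) ≈ 4.8 — resonance-stabilised but still a weak base
ethoxide: pKₐ(CH₃CH₂OH) ≈ 16 — strong base; alkoxides do not leave unassisted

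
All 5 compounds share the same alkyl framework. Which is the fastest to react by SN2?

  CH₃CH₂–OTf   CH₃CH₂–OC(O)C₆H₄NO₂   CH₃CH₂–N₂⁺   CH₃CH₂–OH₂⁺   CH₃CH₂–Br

CH₃CH₂–N₂⁺

Identical carbon frameworks mean the comparison reduces to leaving-group quality.
Rank by basicity of the departing species: weakest base leaves most easily.
CH₃CH₂–N₂⁺ loses N₂: no meaningful conjugate acid; N₂ departs as an exceptionally stable neutral molecule
CH₃CH₂–OTf loses OTf⁻: pKₐ(CF₃SO₃H (triflic acid)) ≈ -14
CH₃CH₂–Br loses Br⁻: pKₐ(HBr) ≈ -9
CH₃CH₂–OH₂⁺ loses H₂O: pKₐ(H₃O⁺) ≈ -1.7
CH₃CH₂–OC(O)C₆H₄NO₂ loses p-O₂N–C₆H₄–COO⁻: pKₐ(p-nitrobenzoic acid) ≈ 3.4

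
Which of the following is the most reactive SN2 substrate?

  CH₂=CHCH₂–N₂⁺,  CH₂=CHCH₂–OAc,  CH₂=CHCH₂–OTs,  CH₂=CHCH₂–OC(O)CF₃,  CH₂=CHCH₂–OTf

CH₂=CHCH₂–N₂⁺

With the same alkyl group throughout, only the leaving group differentiates the rates.
Leaving-group ability tracks the stability of the departed species; conjugate-acid pKₐ is the usual yardstick (lower pKₐ → better LG).
CH₂=CHCH₂–N₂⁺ loses N₂: no meaningful conjugate acid; N₂ departs as an exceptionally stable neutral molecule
CH₂=CHCH₂–OTf loses OTf⁻: pKₐ(CF₃SO₃H (triflic acid)) ≈ -14
CH₂=CHCH₂–OTs loses OTs⁻: pKₐ(p-CH₃C₆H₄SO₃H (TsOH)) ≈ -2.8
CH₂=CHCH₂–OC(O)CF₃ loses CF₃COO⁻: pKₐ(CF₃COOH) ≈ 0.2
CH₂=CHCH₂–OAc loses AcO⁻: pKₐ(CH₃COOH) ≈ 4.8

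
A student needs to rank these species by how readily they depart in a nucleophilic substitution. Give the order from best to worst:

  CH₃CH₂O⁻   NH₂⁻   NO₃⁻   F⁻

NO₃⁻: pKₐ(HNO₃) ≈ -1.3 — resonance-delocalised over three oxygens
F⁻: pKₐ(HF) ≈ 3.2 — small and strongly basic; the poor halide leaving group
CH₃CH₂O⁻: pKₐ(CH₃CH₂OH) ≈ 16
NH₂⁻: pKₐ(NH₃) ≈ 38

NO₃⁻ > F⁻ > CH₃CH₂O⁻ > NH₂⁻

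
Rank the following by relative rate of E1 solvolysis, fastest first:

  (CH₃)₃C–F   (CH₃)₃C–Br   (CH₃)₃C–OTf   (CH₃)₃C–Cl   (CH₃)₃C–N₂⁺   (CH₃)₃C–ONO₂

(CH₃)₃C–N₂⁺ > (CH₃)₃C–OTf > (CH₃)₃C–Br > (CH₃)₃C–Cl > (CH₃)₃C–ONO₂ > (CH₃)₃C–F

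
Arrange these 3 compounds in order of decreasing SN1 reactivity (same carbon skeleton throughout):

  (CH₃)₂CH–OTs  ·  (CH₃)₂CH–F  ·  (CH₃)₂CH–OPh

(CH₃)₂CH–OTs > (CH₃)₂CH–F > (CH₃)₂CH–OPh

Identical carbon frameworks mean the comparison reduces to leaving-group quality.
Rank by basicity of the departing species: weakest base leaves most easily.
(CH₃)₂CH–OTs loses OTs⁻: pKₐ(p-CH₃C₆H₄SO₃H (TsOH)) ≈ -2.8
(CH₃)₂CH–F loses F⁻: pKₐ(HF) ≈ 3.2
(CH₃)₂CH–OPh loses PhO⁻: pKₐ(C₆H₅OH (phenol)) ≈ 10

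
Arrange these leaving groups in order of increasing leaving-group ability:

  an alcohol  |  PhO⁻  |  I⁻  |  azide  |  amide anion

amide anion < PhO⁻ < azide < an alcohol < I⁻

Rank by basicity of the departing species: weakest base leaves most easily.
I⁻: pKₐ(HI) ≈ -10
an alcohol: pKₐ(R'OH₂⁺) ≈ -2.4
azide: pKₐ(HN₃) ≈ 4.7
PhO⁻: pKₐ(C₆H₅OH (phenol)) ≈ 10
amide anion: pKₐ(NH₃) ≈ 38
Reversing gives the worst-to-best order requested.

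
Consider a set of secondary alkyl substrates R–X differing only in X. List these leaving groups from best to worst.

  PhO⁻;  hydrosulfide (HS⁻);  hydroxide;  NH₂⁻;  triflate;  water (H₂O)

Leaving-group ability tracks the stability of the departed species; conjugate-acid pKₐ is the usual yardstick (lower pKₐ → better LG).
triflate: pKₐ(CF₃SO₃H (triflic acid)) ≈ -14
water (H₂O): pKₐ(H₃O⁺) ≈ -1.7
hydrosulfide (HS⁻): pKₐ(H₂S) ≈ 7 — larger and more polarisable than the oxygen analogue
PhO⁻: pKₐ(C₆H₅OH (phenol)) ≈ 10
hydroxide: pKₐ(H₂O) ≈ 15.7 — strong base; essentially never leaves without prior activation
NH₂⁻: pKₐ(NH₃) ≈ 38 — extremely strong base; never a leaving group

triflate > water (H₂O) > hydrosulfide (HS⁻) > PhO⁻ > hydroxide > NH₂⁻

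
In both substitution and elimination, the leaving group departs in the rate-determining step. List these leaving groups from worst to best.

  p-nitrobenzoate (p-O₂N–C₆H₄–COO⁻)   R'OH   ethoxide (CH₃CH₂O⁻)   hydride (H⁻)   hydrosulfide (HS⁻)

Rank by basicity of the departing species: weakest base leaves most easily.
R'OH: pKₐ(R'OH₂⁺) ≈ -2.4
p-nitrobenzoate (p-O₂N–C₆H₄–COO⁻): pKₐ(p-nitrobenzoic acid) ≈ 3.4
hydrosulfide (HS⁻): pKₐ(H₂S) ≈ 7
ethoxide (CH₃CH₂O⁻): pKₐ(CH₃CH₂OH) ≈ 16
hydride (H⁻): pKₐ(H₂) ≈ 36
Listed from poorest to best leaving group as asked.

hydride (H⁻) < ethoxide (CH₃CH₂O⁻) < hydrosulfide (HS⁻) < p-nitrobenzoate (p-O₂N–C₆H₄–COO⁻) < R'OH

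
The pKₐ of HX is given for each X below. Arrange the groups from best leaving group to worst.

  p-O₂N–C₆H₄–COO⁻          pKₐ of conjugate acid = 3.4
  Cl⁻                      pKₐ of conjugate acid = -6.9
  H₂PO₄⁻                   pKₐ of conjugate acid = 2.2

Lower conjugate-acid pKₐ ⇒ weaker base ⇒ better leaving group.
Sorting by the given values: Cl⁻ (-6.9), H₂PO₄⁻ (2.2), p-O₂N–C₆H₄–COO⁻ (3.4).

Cl⁻ > H₂PO₄⁻ > p-O₂N–C₆H₄–COO⁻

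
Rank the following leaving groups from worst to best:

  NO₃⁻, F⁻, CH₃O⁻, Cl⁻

CH₃O⁻ < F⁻ < NO₃⁻ < Cl⁻

Cl⁻: pKₐ(HCl) ≈ -7
NO₃⁻: pKₐ(HNO₃) ≈ -1.3 — resonance-delocalised over three oxygens
F⁻: pKₐ(HF) ≈ 3.2
CH₃O⁻: pKₐ(CH₃OH) ≈ 15.5
The question asks for worst first, so the sequence is read in increasing leaving-group ability.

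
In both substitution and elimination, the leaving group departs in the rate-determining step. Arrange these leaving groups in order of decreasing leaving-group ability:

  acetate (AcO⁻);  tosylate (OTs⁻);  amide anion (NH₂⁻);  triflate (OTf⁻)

The more stable X⁻ (or X) is on its own — i.e. the weaker a base it is — the better a leaving group it makes.
triflate (OTf⁻): pKₐ(CF₃SO₃H (triflic acid)) ≈ -14 — charge spread over three oxygens and a CF₃ group; the premier leaving group in synthesis
tosylate (OTs⁻): pKₐ(p-CH₃C₆H₄SO₃H (TsOH)) ≈ -2.8
acetate (AcO⁻): pKₐ(CH₃COOH) ≈ 4.8 — resonance-stabilised but still a weak base
amide anion (NH₂⁻): pKₐ(NH₃) ≈ 38 — extremely strong base; never a leaving group

triflate (OTf⁻) > tosylate (OTs⁻) > acetate (AcO⁻) > amide anion (NH₂⁻)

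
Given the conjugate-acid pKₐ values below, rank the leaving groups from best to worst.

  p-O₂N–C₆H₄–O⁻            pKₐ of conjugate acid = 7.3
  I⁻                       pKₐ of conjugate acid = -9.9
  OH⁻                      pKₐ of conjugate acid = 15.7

I⁻ > p-O₂N–C₆H₄–O⁻ > OH⁻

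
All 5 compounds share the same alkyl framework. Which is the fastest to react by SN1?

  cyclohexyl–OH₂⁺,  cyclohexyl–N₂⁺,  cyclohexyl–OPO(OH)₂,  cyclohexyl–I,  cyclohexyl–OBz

The skeletons are identical, so relative rate is governed entirely by leaving-group ability.
Leaving-group ability tracks the stability of the departed species; conjugate-acid pKₐ is the usual yardstick (lower pKₐ → better LG).
cyclohexyl–N₂⁺ loses N₂: no meaningful conjugate acid; N₂ departs as an exceptionally stable neutral molecule
cyclohexyl–I loses I⁻: pKₐ(HI) ≈ -10
cyclohexyl–OH₂⁺ loses H₂O: pKₐ(H₃O⁺) ≈ -1.7
cyclohexyl–OPO(OH)₂ loses H₂PO₄⁻: pKₐ(H₃PO₄) ≈ 2.1
cyclohexyl–OBz loses PhCOO⁻: pKₐ(C₆H₅COOH) ≈ 4.2

cyclohexyl–N₂⁺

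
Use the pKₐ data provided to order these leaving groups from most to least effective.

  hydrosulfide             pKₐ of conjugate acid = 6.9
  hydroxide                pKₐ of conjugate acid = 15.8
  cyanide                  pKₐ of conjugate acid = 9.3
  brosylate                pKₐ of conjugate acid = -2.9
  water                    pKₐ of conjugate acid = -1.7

brosylate > water > hydrosulfide > cyanide > hydroxide

Lower conjugate-acid pKₐ ⇒ weaker base ⇒ better leaving group.
Sorting by the given values: brosylate (-2.9), water (-1.7), hydrosulfide (6.9), cyanide (9.3), hydroxide (15.8).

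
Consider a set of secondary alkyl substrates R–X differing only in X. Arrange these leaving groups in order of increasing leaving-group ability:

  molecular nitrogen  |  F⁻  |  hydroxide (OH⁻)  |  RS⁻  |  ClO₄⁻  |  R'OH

hydroxide (OH⁻) < RS⁻ < F⁻ < R'OH < ClO₄⁻ < molecular nitrogen

Leaving-group ability tracks the stability of the departed species; conjugate-acid pKₐ is the usual yardstick (lower pKₐ → better LG).
molecular nitrogen: no meaningful conjugate acid; N₂ departs as an exceptionally stable neutral molecule
ClO₄⁻: pKₐ(HClO₄) ≈ -10 — extremely weak base; rarely used for safety reasons
R'OH: pKₐ(R'OH₂⁺) ≈ -2.4 — neutral; leaves from a protonated ether (an oxonium ion, R–O(H)R'⁺)
F⁻: pKₐ(HF) ≈ 3.2 — small and strongly basic; the poor halide leaving group
RS⁻: pKₐ(RSH (a thiol)) ≈ 10.5 — moderately basic; rarely leaves without activation
hydroxide (OH⁻): pKₐ(H₂O) ≈ 15.7 — strong base; essentially never leaves without prior activation
Listed from poorest to best leaving group as asked.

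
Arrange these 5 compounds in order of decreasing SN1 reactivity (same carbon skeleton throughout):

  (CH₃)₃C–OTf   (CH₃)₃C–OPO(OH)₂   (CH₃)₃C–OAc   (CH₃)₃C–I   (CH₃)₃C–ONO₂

(CH₃)₃C–OTf > (CH₃)₃C–I > (CH₃)₃C–ONO₂ > (CH₃)₃C–OPO(OH)₂ > (CH₃)₃C–OAc

Identical carbon frameworks mean the comparison reduces to leaving-group quality.
A good leaving group is a weak base: the lower the pKₐ of its conjugate acid, the more readily it departs.
(CH₃)₃C–OTf loses OTf⁻: pKₐ(CF₃SO₃H (triflic acid)) ≈ -14
(CH₃)₃C–I loses I⁻: pKₐ(HI) ≈ -10
(CH₃)₃C–ONO₂ loses NO₃⁻: pKₐ(HNO₃) ≈ -1.3
(CH₃)₃C–OPO(OH)₂ loses H₂PO₄⁻: pKₐ(H₃PO₄) ≈ 2.1
(CH₃)₃C–OAc loses AcO⁻: pKₐ(CH₃COOH) ≈ 4.8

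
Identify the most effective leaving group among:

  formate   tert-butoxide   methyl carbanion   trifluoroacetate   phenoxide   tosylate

tosylate

tosylate: pKₐ(p-CH₃C₆H₄SO₃H (TsOH)) ≈ -2.8
trifluoroacetate: pKₐ(CF₃COOH) ≈ 0.2
formate: pKₐ(HCOOH) ≈ 3.8
phenoxide: pKₐ(C₆H₅OH (phenol)) ≈ 10
tert-butoxide: pKₐ(t-BuOH) ≈ 18
methyl carbanion: pKₐ(CH₄) ≈ 48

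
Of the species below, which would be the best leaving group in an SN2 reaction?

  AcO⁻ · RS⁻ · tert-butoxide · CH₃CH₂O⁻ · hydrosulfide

AcO⁻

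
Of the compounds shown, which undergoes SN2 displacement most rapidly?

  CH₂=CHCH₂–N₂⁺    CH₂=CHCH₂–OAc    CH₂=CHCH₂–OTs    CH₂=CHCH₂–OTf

CH₂=CHCH₂–N₂⁺

With the same alkyl group throughout, only the leaving group differentiates the rates.
Leaving-group ability tracks the stability of the departed species; conjugate-acid pKₐ is the usual yardstick (lower pKₐ → better LG).
CH₂=CHCH₂–N₂⁺ loses N₂: no meaningful conjugate acid; N₂ departs as an exceptionally stable neutral molecule
CH₂=CHCH₂–OTf loses OTf⁻: pKₐ(CF₃SO₃H (triflic acid)) ≈ -14
CH₂=CHCH₂–OTs loses OTs⁻: pKₐ(p-CH₃C₆H₄SO₃H (TsOH)) ≈ -2.8
CH₂=CHCH₂–OAc loses AcO⁻: pKₐ(CH₃COOH) ≈ 4.8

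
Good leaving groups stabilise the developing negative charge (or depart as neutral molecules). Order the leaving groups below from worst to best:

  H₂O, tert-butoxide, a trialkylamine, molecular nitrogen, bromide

tert-butoxide < a trialkylamine < H₂O < bromide < molecular nitrogen

The more stable X⁻ (or X) is on its own — i.e. the weaker a base it is — the better a leaving group it makes.
molecular nitrogen: no meaningful conjugate acid; N₂ departs as an exceptionally stable neutral molecule
bromide: pKₐ(HBr) ≈ -9
H₂O: pKₐ(H₃O⁺) ≈ -1.7
a trialkylamine: pKₐ(R'₃NH⁺) ≈ 10.7
tert-butoxide: pKₐ(t-BuOH) ≈ 18
Listed from poorest to best leaving group as asked.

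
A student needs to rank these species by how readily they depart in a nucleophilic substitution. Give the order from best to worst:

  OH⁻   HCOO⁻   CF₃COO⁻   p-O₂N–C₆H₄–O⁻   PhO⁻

Leaving-group ability tracks the stability of the departed species; conjugate-acid pKₐ is the usual yardstick (lower pKₐ → better LG).
CF₃COO⁻: pKₐ(CF₃COOH) ≈ 0.2
HCOO⁻: pKₐ(HCOOH) ≈ 3.8
p-O₂N–C₆H₄–O⁻: pKₐ(p-nitrophenol) ≈ 7.2
PhO⁻: pKₐ(C₆H₅OH (phenol)) ≈ 10
OH⁻: pKₐ(H₂O) ≈ 15.7

CF₃COO⁻ > HCOO⁻ > p-O₂N–C₆H₄–O⁻ > PhO⁻ > OH⁻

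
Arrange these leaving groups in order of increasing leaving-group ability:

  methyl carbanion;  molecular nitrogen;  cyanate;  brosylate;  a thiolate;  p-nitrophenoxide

methyl carbanion < a thiolate < p-nitrophenoxide < cyanate < brosylate < molecular nitrogen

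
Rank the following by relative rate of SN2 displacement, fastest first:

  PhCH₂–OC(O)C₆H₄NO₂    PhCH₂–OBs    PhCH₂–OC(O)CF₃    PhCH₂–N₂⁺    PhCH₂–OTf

Same R in every case — rank the leaving groups.
Rank by basicity of the departing species: weakest base leaves most easily.
PhCH₂–N₂⁺ loses N₂: no meaningful conjugate acid; N₂ departs as an exceptionally stable neutral molecule
PhCH₂–OTf loses OTf⁻: pKₐ(CF₃SO₃H (triflic acid)) ≈ -14
PhCH₂–OBs loses OBs⁻: pKₐ(p-BrC₆H₄SO₃H) ≈ -2.8
PhCH₂–OC(O)CF₃ loses CF₃COO⁻: pKₐ(CF₃COOH) ≈ 0.2
PhCH₂–OC(O)C₆H₄NO₂ loses p-O₂N–C₆H₄–COO⁻: pKₐ(p-nitrobenzoic acid) ≈ 3.4

PhCH₂–N₂⁺ > PhCH₂–OTf > PhCH₂–OBs > PhCH₂–OC(O)CF₃ > PhCH₂–OC(O)C₆H₄NO₂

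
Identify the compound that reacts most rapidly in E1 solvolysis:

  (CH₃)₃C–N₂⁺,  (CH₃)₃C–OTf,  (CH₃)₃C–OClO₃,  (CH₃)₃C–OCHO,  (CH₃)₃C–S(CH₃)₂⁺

The skeletons are identical, so relative rate is governed entirely by leaving-group ability.
Leaving-group ability tracks the stability of the departed species; conjugate-acid pKₐ is the usual yardstick (lower pKₐ → better LG).
(CH₃)₃C–N₂⁺ loses N₂: no meaningful conjugate acid; N₂ departs as an exceptionally stable neutral molecule
(CH₃)₃C–OTf loses OTf⁻: pKₐ(CF₃SO₃H (triflic acid)) ≈ -14
(CH₃)₃C–OClO₃ loses ClO₄⁻: pKₐ(HClO₄) ≈ -10
(CH₃)₃C–S(CH₃)₂⁺ loses SR'₂: pKₐ(R'₂SH⁺) ≈ -7
(CH₃)₃C–OCHO loses HCOO⁻: pKₐ(HCOOH) ≈ 3.8

(CH₃)₃C–N₂⁺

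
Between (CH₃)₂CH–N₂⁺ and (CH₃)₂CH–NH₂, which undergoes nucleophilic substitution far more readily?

From (CH₃)₂CH–NH₂ the departing group would be NH₂⁻ (pKₐ(NH₃) ≈ 38). Extremely strong base; never a leaving group.
From (CH₃)₂CH–N₂⁺ the leaving group is N₂ (no meaningful conjugate acid; N₂ departs as an exceptionally stable neutral molecule).
(In practice (CH₃)₂CH–N₂⁺ is made from (CH₃)₂CH–NH₂ by diazotisation (NaNO₂ / HCl, 0 °C), generating a diazonium salt that expels N₂.)

(CH₃)₂CH–N₂⁺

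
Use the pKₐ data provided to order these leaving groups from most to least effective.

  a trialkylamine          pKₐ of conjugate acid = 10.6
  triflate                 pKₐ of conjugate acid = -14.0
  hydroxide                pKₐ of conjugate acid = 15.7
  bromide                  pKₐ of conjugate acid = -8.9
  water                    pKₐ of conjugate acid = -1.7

Lower conjugate-acid pKₐ ⇒ weaker base ⇒ better leaving group.
Sorting by the given values: triflate (-14.0), bromide (-8.9), water (-1.7), a trialkylamine (10.6), hydroxide (15.7).

triflate > bromide > water > a trialkylamine > hydroxide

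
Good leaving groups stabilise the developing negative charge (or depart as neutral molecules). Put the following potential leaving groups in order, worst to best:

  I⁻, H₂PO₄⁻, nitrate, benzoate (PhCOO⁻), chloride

benzoate (PhCOO⁻) < H₂PO₄⁻ < nitrate < chloride < I⁻

A good leaving group is a weak base: the lower the pKₐ of its conjugate acid, the more readily it departs.
I⁻: pKₐ(HI) ≈ -10
chloride: pKₐ(HCl) ≈ -7
nitrate: pKₐ(HNO₃) ≈ -1.3
H₂PO₄⁻: pKₐ(H₃PO₄) ≈ 2.1
benzoate (PhCOO⁻): pKₐ(C₆H₅COOH) ≈ 4.2
Listed from poorest to best leaving group as asked.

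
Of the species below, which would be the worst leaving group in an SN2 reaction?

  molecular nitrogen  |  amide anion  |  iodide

molecular nitrogen: no meaningful conjugate acid; N₂ departs as an exceptionally stable neutral molecule
iodide: pKₐ(HI) ≈ -10
amide anion: pKₐ(NH₃) ≈ 38

amide anion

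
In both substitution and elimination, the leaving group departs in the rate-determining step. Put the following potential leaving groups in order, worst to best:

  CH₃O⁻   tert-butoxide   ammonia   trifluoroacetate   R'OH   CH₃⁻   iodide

A good leaving group is a weak base: the lower the pKₐ of its conjugate acid, the more readily it departs.
iodide: pKₐ(HI) ≈ -10 — large, highly polarisable; very weak base
R'OH: pKₐ(R'OH₂⁺) ≈ -2.4 — neutral; leaves from a protonated ether (an oxonium ion, R–O(H)R'⁺)
trifluoroacetate: pKₐ(CF₃COOH) ≈ 0.2
ammonia: pKₐ(NH₄⁺) ≈ 9.2 — neutral but moderately basic; leaves from R–NH₃⁺
CH₃O⁻: pKₐ(CH₃OH) ≈ 15.5
tert-butoxide: pKₐ(t-BuOH) ≈ 18 — bulky, strongly basic alkoxide
CH₃⁻: pKₐ(CH₄) ≈ 48 — unstabilised carbanion; the worst conceivable leaving group
Reversing gives the worst-to-best order requested.

CH₃⁻ < tert-butoxide < CH₃O⁻ < ammonia < trifluoroacetate < R'OH < iodide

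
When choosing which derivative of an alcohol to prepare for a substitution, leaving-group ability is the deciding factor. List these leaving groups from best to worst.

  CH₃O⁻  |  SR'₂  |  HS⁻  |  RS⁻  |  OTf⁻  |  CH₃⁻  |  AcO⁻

OTf⁻ > SR'₂ > AcO⁻ > HS⁻ > RS⁻ > CH₃O⁻ > CH₃⁻

A good leaving group is a weak base: the lower the pKₐ of its conjugate acid, the more readily it departs.
OTf⁻: pKₐ(CF₃SO₃H (triflic acid)) ≈ -14 — charge spread over three oxygens and a CF₃ group; the premier leaving group in synthesis
SR'₂: pKₐ(R'₂SH⁺) ≈ -7 — neutral; leaves from a sulfonium salt (R–SR'₂⁺)
AcO⁻: pKₐ(CH₃COOH) ≈ 4.8
HS⁻: pKₐ(H₂S) ≈ 7 — larger and more polarisable than the oxygen analogue
RS⁻: pKₐ(RSH (a thiol)) ≈ 10.5
CH₃O⁻: pKₐ(CH₃OH) ≈ 15.5 — strong base; alkoxides do not leave unassisted
CH₃⁻: pKₐ(CH₄) ≈ 48 — unstabilised carbanion; the worst conceivable leaving group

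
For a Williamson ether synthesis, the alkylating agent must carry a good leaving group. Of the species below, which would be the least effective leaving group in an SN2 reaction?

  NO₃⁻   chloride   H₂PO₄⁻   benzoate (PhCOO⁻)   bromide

benzoate (PhCOO⁻)

Leaving-group ability tracks the stability of the departed species; conjugate-acid pKₐ is the usual yardstick (lower pKₐ → better LG).
bromide: pKₐ(HBr) ≈ -9
chloride: pKₐ(HCl) ≈ -7
NO₃⁻: pKₐ(HNO₃) ≈ -1.3
H₂PO₄⁻: pKₐ(H₃PO₄) ≈ 2.1
benzoate (PhCOO⁻): pKₐ(C₆H₅COOH) ≈ 4.2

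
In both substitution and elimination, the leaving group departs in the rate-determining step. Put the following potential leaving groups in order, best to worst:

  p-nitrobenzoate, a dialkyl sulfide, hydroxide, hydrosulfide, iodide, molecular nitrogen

molecular nitrogen > iodide > a dialkyl sulfide > p-nitrobenzoate > hydrosulfide > hydroxide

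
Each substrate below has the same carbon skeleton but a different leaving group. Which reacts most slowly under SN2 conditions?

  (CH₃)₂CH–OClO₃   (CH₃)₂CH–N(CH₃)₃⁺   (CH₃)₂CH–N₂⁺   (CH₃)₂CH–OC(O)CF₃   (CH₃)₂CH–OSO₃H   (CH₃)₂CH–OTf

Identical carbon frameworks mean the comparison reduces to leaving-group quality.
A good leaving group is a weak base: the lower the pKₐ of its conjugate acid, the more readily it departs.
(CH₃)₂CH–N₂⁺ loses N₂: no meaningful conjugate acid; N₂ departs as an exceptionally stable neutral molecule
(CH₃)₂CH–OTf loses OTf⁻: pKₐ(CF₃SO₃H (triflic acid)) ≈ -14
(CH₃)₂CH–OClO₃ loses ClO₄⁻: pKₐ(HClO₄) ≈ -10
(CH₃)₂CH–OSO₃H loses HSO₄⁻: pKₐ(H₂SO₄) ≈ -3
(CH₃)₂CH–OC(O)CF₃ loses CF₃COO⁻: pKₐ(CF₃COOH) ≈ 0.2
(CH₃)₂CH–N(CH₃)₃⁺ loses NR'₃: pKₐ(R'₃NH⁺) ≈ 10.7

(CH₃)₂CH–N(CH₃)₃⁺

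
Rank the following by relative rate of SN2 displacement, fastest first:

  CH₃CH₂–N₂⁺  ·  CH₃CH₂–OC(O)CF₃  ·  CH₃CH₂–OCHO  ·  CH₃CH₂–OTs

CH₃CH₂–N₂⁺ > CH₃CH₂–OTs > CH₃CH₂–OC(O)CF₃ > CH₃CH₂–OCHO

The skeletons are identical, so relative rate is governed entirely by leaving-group ability.
The more stable X⁻ (or X) is on its own — i.e. the weaker a base it is — the better a leaving group it makes.
CH₃CH₂–N₂⁺ loses N₂: no meaningful conjugate acid; N₂ departs as an exceptionally stable neutral molecule
CH₃CH₂–OTs loses OTs⁻: pKₐ(p-CH₃C₆H₄SO₃H (TsOH)) ≈ -2.8
CH₃CH₂–OC(O)CF₃ loses CF₃COO⁻: pKₐ(CF₃COOH) ≈ 0.2
CH₃CH₂–OCHO loses HCOO⁻: pKₐ(HCOOH) ≈ 3.8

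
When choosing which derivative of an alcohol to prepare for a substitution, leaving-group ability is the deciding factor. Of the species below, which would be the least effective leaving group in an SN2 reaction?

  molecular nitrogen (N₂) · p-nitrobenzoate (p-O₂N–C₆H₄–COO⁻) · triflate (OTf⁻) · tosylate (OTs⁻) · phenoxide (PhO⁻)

phenoxide (PhO⁻)

A good leaving group is a weak base: the lower the pKₐ of its conjugate acid, the more readily it departs.
molecular nitrogen (N₂): no meaningful conjugate acid; N₂ departs as an exceptionally stable neutral molecule
triflate (OTf⁻): pKₐ(CF₃SO₃H (triflic acid)) ≈ -14
tosylate (OTs⁻): pKₐ(p-CH₃C₆H₄SO₃H (TsOH)) ≈ -2.8
p-nitrobenzoate (p-O₂N–C₆H₄–COO⁻): pKₐ(p-nitrobenzoic acid) ≈ 3.4
phenoxide (PhO⁻): pKₐ(C₆H₅OH (phenol)) ≈ 10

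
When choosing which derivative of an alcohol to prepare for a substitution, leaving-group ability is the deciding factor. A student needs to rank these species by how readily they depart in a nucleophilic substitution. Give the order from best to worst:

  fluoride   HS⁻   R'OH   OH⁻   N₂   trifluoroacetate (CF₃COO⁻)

N₂ > R'OH > trifluoroacetate (CF₃COO⁻) > fluoride > HS⁻ > OH⁻

A good leaving group is a weak base: the lower the pKₐ of its conjugate acid, the more readily it departs.
N₂: no meaningful conjugate acid; N₂ departs as an exceptionally stable neutral molecule
R'OH: pKₐ(R'OH₂⁺) ≈ -2.4
trifluoroacetate (CF₃COO⁻): pKₐ(CF₃COOH) ≈ 0.2
fluoride: pKₐ(HF) ≈ 3.2
HS⁻: pKₐ(H₂S) ≈ 7
OH⁻: pKₐ(H₂O) ≈ 15.7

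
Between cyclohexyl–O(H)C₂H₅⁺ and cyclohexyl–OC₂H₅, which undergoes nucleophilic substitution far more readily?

From cyclohexyl–OC₂H₅ the departing group would be CH₃CH₂O⁻ (pKₐ(CH₃CH₂OH) ≈ 16). Strong base; alkoxides do not leave unassisted.
From cyclohexyl–O(H)C₂H₅⁺ the leaving group is R'OH (pKₐ(R'OH₂⁺) ≈ -2.4). Neutral; leaves from a protonated ether (an oxonium ion, R–O(H)R'⁺).
(In practice cyclohexyl–O(H)C₂H₅⁺ is made from cyclohexyl–OC₂H₅ by protonation with concentrated HBr, allowing neutral ethanol, rather than ethoxide, to depart.)

cyclohexyl–O(H)C₂H₅⁺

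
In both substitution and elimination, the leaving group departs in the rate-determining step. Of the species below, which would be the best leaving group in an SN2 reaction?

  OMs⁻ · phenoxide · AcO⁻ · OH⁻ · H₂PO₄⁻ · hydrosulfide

Leaving-group ability tracks the stability of the departed species; conjugate-acid pKₐ is the usual yardstick (lower pKₐ → better LG).
OMs⁻: pKₐ(CH₃SO₃H (MsOH)) ≈ -1.9
H₂PO₄⁻: pKₐ(H₃PO₄) ≈ 2.1
AcO⁻: pKₐ(CH₃COOH) ≈ 4.8
hydrosulfide: pKₐ(H₂S) ≈ 7
phenoxide: pKₐ(C₆H₅OH (phenol)) ≈ 10
OH⁻: pKₐ(H₂O) ≈ 15.7

OMs⁻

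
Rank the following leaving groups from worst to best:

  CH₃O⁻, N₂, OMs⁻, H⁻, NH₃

Rank by basicity of the departing species: weakest base leaves most easily.
N₂: no meaningful conjugate acid; N₂ departs as an exceptionally stable neutral molecule
OMs⁻: pKₐ(CH₃SO₃H (MsOH)) ≈ -1.9
NH₃: pKₐ(NH₄⁺) ≈ 9.2
CH₃O⁻: pKₐ(CH₃OH) ≈ 15.5
H⁻: pKₐ(H₂) ≈ 36 — extremely strong base; leaves only in special hydride-transfer contexts
Listed from poorest to best leaving group as asked.

H⁻ < CH₃O⁻ < NH₃ < OMs⁻ < N₂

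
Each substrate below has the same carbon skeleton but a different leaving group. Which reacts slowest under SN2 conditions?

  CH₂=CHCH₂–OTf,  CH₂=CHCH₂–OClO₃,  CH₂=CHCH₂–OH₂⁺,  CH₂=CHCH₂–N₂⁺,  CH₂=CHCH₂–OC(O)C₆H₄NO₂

The skeletons are identical, so relative rate is governed entirely by leaving-group ability.
The more stable X⁻ (or X) is on its own — i.e. the weaker a base it is — the better a leaving group it makes.
CH₂=CHCH₂–N₂⁺ loses N₂: no meaningful conjugate acid; N₂ departs as an exceptionally stable neutral molecule
CH₂=CHCH₂–OTf loses OTf⁻: pKₐ(CF₃SO₃H (triflic acid)) ≈ -14
CH₂=CHCH₂–OClO₃ loses ClO₄⁻: pKₐ(HClO₄) ≈ -10
CH₂=CHCH₂–OH₂⁺ loses H₂O: pKₐ(H₃O⁺) ≈ -1.7
CH₂=CHCH₂–OC(O)C₆H₄NO₂ loses p-O₂N–C₆H₄–COO⁻: pKₐ(p-nitrobenzoic acid) ≈ 3.4

CH₂=CHCH₂–OC(O)C₆H₄NO₂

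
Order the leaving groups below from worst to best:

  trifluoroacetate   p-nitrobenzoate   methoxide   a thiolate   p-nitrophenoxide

methoxide < a thiolate < p-nitrophenoxide < p-nitrobenzoate < trifluoroacetate

A good leaving group is a weak base: the lower the pKₐ of its conjugate acid, the more readily it departs.
trifluoroacetate: pKₐ(CF₃COOH) ≈ 0.2
p-nitrobenzoate: pKₐ(p-nitrobenzoic acid) ≈ 3.4
p-nitrophenoxide: pKₐ(p-nitrophenol) ≈ 7.2
a thiolate: pKₐ(RSH (a thiol)) ≈ 10.5
methoxide: pKₐ(CH₃OH) ≈ 15.5
Listed from poorest to best leaving group as asked.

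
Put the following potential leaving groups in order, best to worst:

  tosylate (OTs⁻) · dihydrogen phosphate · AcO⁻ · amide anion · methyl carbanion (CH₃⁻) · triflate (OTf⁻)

triflate (OTf⁻) > tosylate (OTs⁻) > dihydrogen phosphate > AcO⁻ > amide anion > methyl carbanion (CH₃⁻)

Leaving-group ability tracks the stability of the departed species; conjugate-acid pKₐ is the usual yardstick (lower pKₐ → better LG).
triflate (OTf⁻): pKₐ(CF₃SO₃H (triflic acid)) ≈ -14
tosylate (OTs⁻): pKₐ(p-CH₃C₆H₄SO₃H (TsOH)) ≈ -2.8
dihydrogen phosphate: pKₐ(H₃PO₄) ≈ 2.1
AcO⁻: pKₐ(CH₃COOH) ≈ 4.8
amide anion: pKₐ(NH₃) ≈ 38
methyl carbanion (CH₃⁻): pKₐ(CH₄) ≈ 48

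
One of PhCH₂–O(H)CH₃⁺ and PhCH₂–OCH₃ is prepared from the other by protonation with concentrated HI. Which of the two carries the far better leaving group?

From PhCH₂–OCH₃ the departing group would be CH₃O⁻ (pKₐ(CH₃OH) ≈ 15.5). Strong base; alkoxides do not leave unassisted.
From PhCH₂–O(H)CH₃⁺ the leaving group is R'OH (pKₐ(R'OH₂⁺) ≈ -2.4). Neutral; leaves from a protonated ether (an oxonium ion, R–O(H)R'⁺).
Protonation with concentrated HI works by allowing neutral methanol, rather than methoxide, to depart, making PhCH₂–O(H)CH₃⁺ enormously more reactive.

PhCH₂–O(H)CH₃⁺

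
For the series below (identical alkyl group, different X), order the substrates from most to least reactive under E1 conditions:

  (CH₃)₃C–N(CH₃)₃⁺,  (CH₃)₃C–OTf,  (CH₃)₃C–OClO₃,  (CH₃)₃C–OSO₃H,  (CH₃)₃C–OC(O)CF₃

(CH₃)₃C–OTf > (CH₃)₃C–OClO₃ > (CH₃)₃C–OSO₃H > (CH₃)₃C–OC(O)CF₃ > (CH₃)₃C–N(CH₃)₃⁺

Identical carbon frameworks mean the comparison reduces to leaving-group quality.
A good leaving group is a weak base: the lower the pKₐ of its conjugate acid, the more readily it departs.
(CH₃)₃C–OTf loses OTf⁻: pKₐ(CF₃SO₃H (triflic acid)) ≈ -14
(CH₃)₃C–OClO₃ loses ClO₄⁻: pKₐ(HClO₄) ≈ -10
(CH₃)₃C–OSO₃H loses HSO₄⁻: pKₐ(H₂SO₄) ≈ -3
(CH₃)₃C–OC(O)CF₃ loses CF₃COO⁻: pKₐ(CF₃COOH) ≈ 0.2
(CH₃)₃C–N(CH₃)₃⁺ loses NR'₃: pKₐ(R'₃NH⁺) ≈ 10.7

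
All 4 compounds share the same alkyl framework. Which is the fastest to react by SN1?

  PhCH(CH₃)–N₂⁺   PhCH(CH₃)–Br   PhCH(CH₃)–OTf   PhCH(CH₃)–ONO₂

With the same alkyl group throughout, only the leaving group differentiates the rates.
Rank by basicity of the departing species: weakest base leaves most easily.
PhCH(CH₃)–N₂⁺ loses N₂: no meaningful conjugate acid; N₂ departs as an exceptionally stable neutral molecule
PhCH(CH₃)–OTf loses OTf⁻: pKₐ(CF₃SO₃H (triflic acid)) ≈ -14
PhCH(CH₃)–Br loses Br⁻: pKₐ(HBr) ≈ -9
PhCH(CH₃)–ONO₂ loses NO₃⁻: pKₐ(HNO₃) ≈ -1.3

PhCH(CH₃)–N₂⁺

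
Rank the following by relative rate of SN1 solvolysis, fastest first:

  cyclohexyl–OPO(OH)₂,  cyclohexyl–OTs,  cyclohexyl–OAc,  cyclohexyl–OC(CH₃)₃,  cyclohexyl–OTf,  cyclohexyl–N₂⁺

cyclohexyl–N₂⁺ > cyclohexyl–OTf > cyclohexyl–OTs > cyclohexyl–OPO(OH)₂ > cyclohexyl–OAc > cyclohexyl–OC(CH₃)₃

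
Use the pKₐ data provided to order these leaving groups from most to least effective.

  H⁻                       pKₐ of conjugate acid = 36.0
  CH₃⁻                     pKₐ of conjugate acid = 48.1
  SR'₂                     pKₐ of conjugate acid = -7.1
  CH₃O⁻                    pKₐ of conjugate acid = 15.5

SR'₂ > CH₃O⁻ > H⁻ > CH₃⁻

Lower conjugate-acid pKₐ ⇒ weaker base ⇒ better leaving group.
Sorting by the given values: SR'₂ (-7.1), CH₃O⁻ (15.5), H⁻ (36.0), CH₃⁻ (48.1).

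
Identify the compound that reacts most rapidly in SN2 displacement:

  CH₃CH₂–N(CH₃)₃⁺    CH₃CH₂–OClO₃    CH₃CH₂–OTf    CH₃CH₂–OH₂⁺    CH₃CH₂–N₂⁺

CH₃CH₂–N₂⁺

The skeletons are identical, so relative rate is governed entirely by leaving-group ability.
Rank by basicity of the departing species: weakest base leaves most easily.
CH₃CH₂–N₂⁺ loses N₂: no meaningful conjugate acid; N₂ departs as an exceptionally stable neutral molecule
CH₃CH₂–OTf loses OTf⁻: pKₐ(CF₃SO₃H (triflic acid)) ≈ -14
CH₃CH₂–OClO₃ loses ClO₄⁻: pKₐ(HClO₄) ≈ -10
CH₃CH₂–OH₂⁺ loses H₂O: pKₐ(H₃O⁺) ≈ -1.7
CH₃CH₂–N(CH₃)₃⁺ loses NR'₃: pKₐ(R'₃NH⁺) ≈ 10.7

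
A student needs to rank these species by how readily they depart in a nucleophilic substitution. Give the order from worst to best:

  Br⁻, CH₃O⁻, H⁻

Br⁻: pKₐ(HBr) ≈ -9
CH₃O⁻: pKₐ(CH₃OH) ≈ 15.5
H⁻: pKₐ(H₂) ≈ 36
The question asks for worst first, so the sequence is read in increasing leaving-group ability.

H⁻ < CH₃O⁻ < Br⁻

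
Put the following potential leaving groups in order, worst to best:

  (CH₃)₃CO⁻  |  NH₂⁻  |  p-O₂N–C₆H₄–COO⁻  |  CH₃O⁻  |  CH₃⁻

p-O₂N–C₆H₄–COO⁻: pKₐ(p-nitrobenzoic acid) ≈ 3.4 — electron-withdrawing nitro group stabilises the carboxylate
CH₃O⁻: pKₐ(CH₃OH) ≈ 15.5
(CH₃)₃CO⁻: pKₐ(t-BuOH) ≈ 18 — bulky, strongly basic alkoxide
NH₂⁻: pKₐ(NH₃) ≈ 38 — extremely strong base; never a leaving group
CH₃⁻: pKₐ(CH₄) ≈ 48 — unstabilised carbanion; the worst conceivable leaving group
The question asks for worst first, so the sequence is read in increasing leaving-group ability.

CH₃⁻ < NH₂⁻ < (CH₃)₃CO⁻ < CH₃O⁻ < p-O₂N–C₆H₄–COO⁻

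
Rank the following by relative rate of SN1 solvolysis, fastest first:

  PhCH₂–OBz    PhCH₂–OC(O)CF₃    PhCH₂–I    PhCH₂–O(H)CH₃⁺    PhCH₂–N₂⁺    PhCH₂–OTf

PhCH₂–N₂⁺ > PhCH₂–OTf > PhCH₂–I > PhCH₂–O(H)CH₃⁺ > PhCH₂–OC(O)CF₃ > PhCH₂–OBz

With the same alkyl group throughout, only the leaving group differentiates the rates.
Rank by basicity of the departing species: weakest base leaves most easily.
PhCH₂–N₂⁺ loses N₂: no meaningful conjugate acid; N₂ departs as an exceptionally stable neutral molecule
PhCH₂–OTf loses OTf⁻: pKₐ(CF₃SO₃H (triflic acid)) ≈ -14
PhCH₂–I loses I⁻: pKₐ(HI) ≈ -10
PhCH₂–O(H)CH₃⁺ loses R'OH: pKₐ(R'OH₂⁺) ≈ -2.4
PhCH₂–OC(O)CF₃ loses CF₃COO⁻: pKₐ(CF₃COOH) ≈ 0.2
PhCH₂–OBz loses PhCOO⁻: pKₐ(C₆H₅COOH) ≈ 4.2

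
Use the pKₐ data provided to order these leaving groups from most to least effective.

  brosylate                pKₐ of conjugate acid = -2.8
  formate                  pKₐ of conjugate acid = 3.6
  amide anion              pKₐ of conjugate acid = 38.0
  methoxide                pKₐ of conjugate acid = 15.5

brosylate > formate > methoxide > amide anion

Lower conjugate-acid pKₐ ⇒ weaker base ⇒ better leaving group.
Sorting by the given values: brosylate (-2.8), formate (3.6), methoxide (15.5), amide anion (38.0).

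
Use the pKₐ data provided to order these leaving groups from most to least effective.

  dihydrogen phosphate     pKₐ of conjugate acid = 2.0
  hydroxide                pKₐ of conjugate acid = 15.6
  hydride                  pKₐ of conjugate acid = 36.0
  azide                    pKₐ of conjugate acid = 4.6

dihydrogen phosphate > azide > hydroxide > hydride

Lower conjugate-acid pKₐ ⇒ weaker base ⇒ better leaving group.
Sorting by the given values: dihydrogen phosphate (2.0), azide (4.6), hydroxide (15.6), hydride (36.0).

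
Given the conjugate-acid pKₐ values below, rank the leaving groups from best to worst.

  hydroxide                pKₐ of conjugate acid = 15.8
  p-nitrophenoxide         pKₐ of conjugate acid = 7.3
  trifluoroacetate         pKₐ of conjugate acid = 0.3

trifluoroacetate > p-nitrophenoxide > hydroxide

Lower conjugate-acid pKₐ ⇒ weaker base ⇒ better leaving group.
Sorting by the given values: trifluoroacetate (0.3), p-nitrophenoxide (7.3), hydroxide (15.8).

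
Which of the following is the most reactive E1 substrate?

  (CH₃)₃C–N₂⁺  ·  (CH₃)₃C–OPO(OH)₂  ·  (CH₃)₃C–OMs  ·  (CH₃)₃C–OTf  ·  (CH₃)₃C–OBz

(CH₃)₃C–N₂⁺

The skeletons are identical, so relative rate is governed entirely by leaving-group ability.
A good leaving group is a weak base: the lower the pKₐ of its conjugate acid, the more readily it departs.
(CH₃)₃C–N₂⁺ loses N₂: no meaningful conjugate acid; N₂ departs as an exceptionally stable neutral molecule
(CH₃)₃C–OTf loses OTf⁻: pKₐ(CF₃SO₃H (triflic acid)) ≈ -14
(CH₃)₃C–OMs loses OMs⁻: pKₐ(CH₃SO₃H (MsOH)) ≈ -1.9
(CH₃)₃C–OPO(OH)₂ loses H₂PO₄⁻: pKₐ(H₃PO₄) ≈ 2.1
(CH₃)₃C–OBz loses PhCOO⁻: pKₐ(C₆H₅COOH) ≈ 4.2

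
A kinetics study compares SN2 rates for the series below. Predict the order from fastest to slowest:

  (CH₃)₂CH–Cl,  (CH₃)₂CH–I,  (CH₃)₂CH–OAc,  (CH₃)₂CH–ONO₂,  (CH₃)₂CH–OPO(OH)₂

(CH₃)₂CH–I > (CH₃)₂CH–Cl > (CH₃)₂CH–ONO₂ > (CH₃)₂CH–OPO(OH)₂ > (CH₃)₂CH–OAc

The skeletons are identical, so relative rate is governed entirely by leaving-group ability.
A good leaving group is a weak base: the lower the pKₐ of its conjugate acid, the more readily it departs.
(CH₃)₂CH–I loses I⁻: pKₐ(HI) ≈ -10
(CH₃)₂CH–Cl loses Cl⁻: pKₐ(HCl) ≈ -7
(CH₃)₂CH–ONO₂ loses NO₃⁻: pKₐ(HNO₃) ≈ -1.3
(CH₃)₂CH–OPO(OH)₂ loses H₂PO₄⁻: pKₐ(H₃PO₄) ≈ 2.1
(CH₃)₂CH–OAc loses AcO⁻: pKₐ(CH₃COOH) ≈ 4.8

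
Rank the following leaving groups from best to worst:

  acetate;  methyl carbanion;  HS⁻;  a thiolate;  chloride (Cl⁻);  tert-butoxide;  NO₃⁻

chloride (Cl⁻) > NO₃⁻ > acetate > HS⁻ > a thiolate > tert-butoxide > methyl carbanion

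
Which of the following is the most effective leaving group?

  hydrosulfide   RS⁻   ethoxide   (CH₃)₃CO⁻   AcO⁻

Leaving-group ability tracks the stability of the departed species; conjugate-acid pKₐ is the usual yardstick (lower pKₐ → better LG).
AcO⁻: pKₐ(CH₃COOH) ≈ 4.8
hydrosulfide: pKₐ(H₂S) ≈ 7
RS⁻: pKₐ(RSH (a thiol)) ≈ 10.5
ethoxide: pKₐ(CH₃CH₂OH) ≈ 16
(CH₃)₃CO⁻: pKₐ(t-BuOH) ≈ 18

AcO⁻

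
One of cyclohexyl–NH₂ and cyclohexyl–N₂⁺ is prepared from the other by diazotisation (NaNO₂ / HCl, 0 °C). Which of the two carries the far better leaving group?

cyclohexyl–N₂⁺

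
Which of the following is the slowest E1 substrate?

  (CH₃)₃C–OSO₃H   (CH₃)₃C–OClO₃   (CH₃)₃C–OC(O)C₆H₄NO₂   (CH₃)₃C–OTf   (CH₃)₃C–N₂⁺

(CH₃)₃C–OC(O)C₆H₄NO₂

With the same alkyl group throughout, only the leaving group differentiates the rates.
The more stable X⁻ (or X) is on its own — i.e. the weaker a base it is — the better a leaving group it makes.
(CH₃)₃C–N₂⁺ loses N₂: no meaningful conjugate acid; N₂ departs as an exceptionally stable neutral molecule
(CH₃)₃C–OTf loses OTf⁻: pKₐ(CF₃SO₃H (triflic acid)) ≈ -14
(CH₃)₃C–OClO₃ loses ClO₄⁻: pKₐ(HClO₄) ≈ -10
(CH₃)₃C–OSO₃H loses HSO₄⁻: pKₐ(H₂SO₄) ≈ -3
(CH₃)₃C–OC(O)C₆H₄NO₂ loses p-O₂N–C₆H₄–COO⁻: pKₐ(p-nitrobenzoic acid) ≈ 3.4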